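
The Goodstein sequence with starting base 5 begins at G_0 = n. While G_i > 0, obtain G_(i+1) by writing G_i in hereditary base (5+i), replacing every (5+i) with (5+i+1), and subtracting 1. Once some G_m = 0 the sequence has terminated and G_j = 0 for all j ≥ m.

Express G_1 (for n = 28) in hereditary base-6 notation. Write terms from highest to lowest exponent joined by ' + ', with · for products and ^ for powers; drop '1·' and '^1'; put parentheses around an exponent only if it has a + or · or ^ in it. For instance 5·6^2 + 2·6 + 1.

i=0: 28 = 5^2 + 3 (b=5); 5→6: 6^2 + 3 = 39; 39−1 = 38
i=1: 38 = 6^2 + 2 (b=6); 6→7: 7^2 + 2 = 51; 51−1 = 50

6^2 + 2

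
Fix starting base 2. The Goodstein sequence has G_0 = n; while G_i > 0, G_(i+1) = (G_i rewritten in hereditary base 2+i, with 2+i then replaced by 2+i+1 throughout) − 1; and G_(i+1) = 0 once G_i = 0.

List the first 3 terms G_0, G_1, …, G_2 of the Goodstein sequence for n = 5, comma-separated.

step 0: 5 = 2^2 + 1; sub 3 for 2: 3^3 + 1; = 28; G_1 = 28−1 = 27
step 1: 27 = 3^3; sub 4 for 3: 4^4; = 256; G_2 = 256−1 = 255

5, 27, 255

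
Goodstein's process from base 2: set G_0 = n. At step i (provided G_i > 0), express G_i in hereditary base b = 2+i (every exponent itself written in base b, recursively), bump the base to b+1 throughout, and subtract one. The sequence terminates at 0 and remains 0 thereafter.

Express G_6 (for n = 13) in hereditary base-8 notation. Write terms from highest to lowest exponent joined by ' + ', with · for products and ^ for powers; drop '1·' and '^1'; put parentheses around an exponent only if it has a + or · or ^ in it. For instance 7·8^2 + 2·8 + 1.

(0) 13|_2 = 2^(2 + 1) + 2^2 + 1 ↦ 3^(3 + 1) + 3^3 + 1|_3 = 109 ⇒ 108
(1) 108|_3 = 3^(3 + 1) + 3^3 ↦ 4^(4 + 1) + 4^4|_4 = 1280 ⇒ 1279
(2) 1279|_4 = 4^(4 + 1) + 3·4^3 + 3·4^2 + 3·4 + 3 ↦ 5^(5 + 1) + 3·5^3 + 3·5^2 + 3·5 + 3|_5 = 16093 ⇒ 16092
(3) 16092|_5 = 5^(5 + 1) + 3·5^3 + 3·5^2 + 3·5 + 2 ↦ 6^(6 + 1) + 3·6^3 + 3·6^2 + 3·6 + 2|_6 = 280712 ⇒ 280711
(4) 280711|_6 = 6^(6 + 1) + 3·6^3 + 3·6^2 + 3·6 + 1 ↦ 7^(7 + 1) + 3·7^3 + 3·7^2 + 3·7 + 1|_7 = 5765999 ⇒ 5765998
(5) 5765998|_7 = 7^(7 + 1) + 3·7^3 + 3·7^2 + 3·7 ↦ 8^(8 + 1) + 3·8^3 + 3·8^2 + 3·8|_8 = 134219480 ⇒ 134219479
(6) 134219479|_8 = 8^(8 + 1) + 3·8^3 + 3·8^2 + 2·8 + 7 ↦ 9^(9 + 1) + 3·9^3 + 3·9^2 + 2·9 + 7|_9 = 3486786856 ⇒ 3486786855

8^(8 + 1) + 3·8^3 + 3·8^2 + 2·8 + 7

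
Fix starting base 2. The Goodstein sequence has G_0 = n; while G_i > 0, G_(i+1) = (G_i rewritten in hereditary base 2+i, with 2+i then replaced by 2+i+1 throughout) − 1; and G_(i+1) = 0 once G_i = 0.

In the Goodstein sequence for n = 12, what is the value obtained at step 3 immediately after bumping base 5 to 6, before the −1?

base 2: 12 = 2^(2 + 1) + 2^2; at 3: 3^(3 + 1) + 3^3 = 108; next = 107
base 3: 107 = 3^(3 + 1) + 2·3^2 + 2·3 + 2; at 4: 4^(4 + 1) + 2·4^2 + 2·4 + 2 = 1066; next = 1065
base 4: 1065 = 4^(4 + 1) + 2·4^2 + 2·4 + 1; at 5: 5^(5 + 1) + 2·5^2 + 2·5 + 1 = 15686; next = 15685
base 5: 15685 = 5^(5 + 1) + 2·5^2 + 2·5; at 6: 6^(6 + 1) + 2·6^2 + 2·6 = 280020; next = 280019

280020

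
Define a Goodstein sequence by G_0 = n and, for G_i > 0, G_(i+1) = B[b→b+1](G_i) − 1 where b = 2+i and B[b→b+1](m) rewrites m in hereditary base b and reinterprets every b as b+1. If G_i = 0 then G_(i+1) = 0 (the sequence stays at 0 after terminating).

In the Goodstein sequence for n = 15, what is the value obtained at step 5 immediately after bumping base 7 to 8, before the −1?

150994944

(0) 15|_2 = 2^(2 + 1) + 2^2 + 2 + 1 ↦ 3^(3 + 1) + 3^3 + 3 + 1|_3 = 112 ⇒ 111
(1) 111|_3 = 3^(3 + 1) + 3^3 + 3 ↦ 4^(4 + 1) + 4^4 + 4|_4 = 1284 ⇒ 1283
(2) 1283|_4 = 4^(4 + 1) + 4^4 + 3 ↦ 5^(5 + 1) + 5^5 + 3|_5 = 18753 ⇒ 18752
(3) 18752|_5 = 5^(5 + 1) + 5^5 + 2 ↦ 6^(6 + 1) + 6^6 + 2|_6 = 326594 ⇒ 326593
(4) 326593|_6 = 6^(6 + 1) + 6^6 + 1 ↦ 7^(7 + 1) + 7^7 + 1|_7 = 6588345 ⇒ 6588344
(5) 6588344|_7 = 7^(7 + 1) + 7^7 ↦ 8^(8 + 1) + 8^8|_8 = 150994944 ⇒ 150994943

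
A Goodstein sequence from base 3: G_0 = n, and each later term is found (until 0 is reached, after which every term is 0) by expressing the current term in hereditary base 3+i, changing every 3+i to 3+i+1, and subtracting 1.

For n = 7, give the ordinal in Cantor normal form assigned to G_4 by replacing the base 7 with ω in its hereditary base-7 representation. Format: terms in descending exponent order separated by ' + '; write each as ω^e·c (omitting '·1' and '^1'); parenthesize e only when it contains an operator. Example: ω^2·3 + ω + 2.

(0) 7|_3 = 2·3 + 1 ↦ 2·4 + 1|_4 = 9 ⇒ 8
(1) 8|_4 = 2·4 ↦ 2·5|_5 = 10 ⇒ 9
(2) 9|_5 = 5 + 4 ↦ 6 + 4|_6 = 10 ⇒ 9
(3) 9|_6 = 6 + 3 ↦ 7 + 3|_7 = 10 ⇒ 9
(4) 9|_7 = 7 + 2 ↦ 8 + 2|_8 = 10 ⇒ 9

ω + 2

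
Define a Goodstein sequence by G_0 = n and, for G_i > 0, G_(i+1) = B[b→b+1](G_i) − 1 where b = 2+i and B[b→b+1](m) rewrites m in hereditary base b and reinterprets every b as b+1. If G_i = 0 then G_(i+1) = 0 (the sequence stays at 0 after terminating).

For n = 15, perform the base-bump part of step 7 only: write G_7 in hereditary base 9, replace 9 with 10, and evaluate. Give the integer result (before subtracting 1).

100077777776

G_0=15  [base 2] 2^(2 + 1) + 2^2 + 2 + 1  →[2↦3]→  3^(3 + 1) + 3^3 + 3 + 1 = 112  −1 ⇒ G_1=111
G_1=111  [base 3] 3^(3 + 1) + 3^3 + 3  →[3↦4]→  4^(4 + 1) + 4^4 + 4 = 1284  −1 ⇒ G_2=1283
G_2=1283  [base 4] 4^(4 + 1) + 4^4 + 3  →[4↦5]→  5^(5 + 1) + 5^5 + 3 = 18753  −1 ⇒ G_3=18752
G_3=18752  [base 5] 5^(5 + 1) + 5^5 + 2  →[5↦6]→  6^(6 + 1) + 6^6 + 2 = 326594  −1 ⇒ G_4=326593
G_4=326593  [base 6] 6^(6 + 1) + 6^6 + 1  →[6↦7]→  7^(7 + 1) + 7^7 + 1 = 6588345  −1 ⇒ G_5=6588344
G_5=6588344  [base 7] 7^(7 + 1) + 7^7  →[7↦8]→  8^(8 + 1) + 8^8 = 150994944  −1 ⇒ G_6=150994943
G_6=150994943  [base 8] 8^(8 + 1) + 7·8^7 + 7·8^6 + 7·8^5 + 7·8^4 + 7·8^3 + 7·8^2 + 7·8 + 7  →[8↦9]→  9^(9 + 1) + 7·9^7 + 7·9^6 + 7·9^5 + 7·9^4 + 7·9^3 + 7·9^2 + 7·9 + 7 = 3524450281  −1 ⇒ G_7=3524450280
G_7=3524450280  [base 9] 9^(9 + 1) + 7·9^7 + 7·9^6 + 7·9^5 + 7·9^4 + 7·9^3 + 7·9^2 + 7·9 + 6  →[9↦10]→  10^(10 + 1) + 7·10^7 + 7·10^6 + 7·10^5 + 7·10^4 + 7·10^3 + 7·10^2 + 7·10 + 6 = 100077777776  −1 ⇒ G_8=100077777775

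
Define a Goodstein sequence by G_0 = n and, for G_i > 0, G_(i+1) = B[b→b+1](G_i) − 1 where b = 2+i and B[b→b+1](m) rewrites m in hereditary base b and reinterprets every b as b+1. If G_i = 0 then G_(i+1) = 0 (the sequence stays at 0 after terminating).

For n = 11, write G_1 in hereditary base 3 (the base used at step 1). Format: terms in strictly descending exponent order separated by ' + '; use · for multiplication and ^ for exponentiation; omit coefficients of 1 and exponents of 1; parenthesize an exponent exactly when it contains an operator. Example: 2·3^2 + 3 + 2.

3^(3 + 1) + 3

i=0: 11 = 2^(2 + 1) + 2 + 1 (b=2); 2→3: 3^(3 + 1) + 3 + 1 = 85; 85−1 = 84
i=1: 84 = 3^(3 + 1) + 3 (b=3); 3→4: 4^(4 + 1) + 4 = 1028; 1028−1 = 1027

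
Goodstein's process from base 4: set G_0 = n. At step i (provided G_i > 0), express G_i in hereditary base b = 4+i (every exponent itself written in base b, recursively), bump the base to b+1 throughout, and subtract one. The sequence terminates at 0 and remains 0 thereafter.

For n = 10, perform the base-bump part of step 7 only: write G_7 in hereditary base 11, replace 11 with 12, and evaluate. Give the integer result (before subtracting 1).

base 4: 10 = 2·4 + 2; at 5: 2·5 + 2 = 12; next = 11
base 5: 11 = 2·5 + 1; at 6: 2·6 + 1 = 13; next = 12
base 6: 12 = 2·6; at 7: 2·7 = 14; next = 13
base 7: 13 = 7 + 6; at 8: 8 + 6 = 14; next = 13
base 8: 13 = 8 + 5; at 9: 9 + 5 = 14; next = 13
base 9: 13 = 9 + 4; at 10: 10 + 4 = 14; next = 13
base 10: 13 = 10 + 3; at 11: 11 + 3 = 14; next = 13

14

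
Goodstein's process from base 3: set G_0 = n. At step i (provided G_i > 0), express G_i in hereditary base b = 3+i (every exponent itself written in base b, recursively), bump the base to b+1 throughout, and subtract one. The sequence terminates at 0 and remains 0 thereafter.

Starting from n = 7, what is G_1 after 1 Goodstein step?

8

G_0 = 7. HB_3(7) = 2·3 + 1. Bump = 9. G_1 = 8.
G_1 = 8. HB_4(8) = 2·4. Bump = 10. G_2 = 9.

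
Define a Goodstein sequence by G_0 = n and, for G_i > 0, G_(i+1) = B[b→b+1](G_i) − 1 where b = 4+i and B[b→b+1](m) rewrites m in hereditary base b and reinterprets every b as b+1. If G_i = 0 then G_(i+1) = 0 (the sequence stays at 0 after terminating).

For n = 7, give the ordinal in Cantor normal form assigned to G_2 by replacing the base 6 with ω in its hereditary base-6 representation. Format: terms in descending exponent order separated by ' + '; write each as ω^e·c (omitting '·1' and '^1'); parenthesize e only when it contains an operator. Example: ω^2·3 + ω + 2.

ω + 1

G_0=7  [base 4] 4 + 3  →[4↦5]→  5 + 3 = 8  −1 ⇒ G_1=7
G_1=7  [base 5] 5 + 2  →[5↦6]→  6 + 2 = 8  −1 ⇒ G_2=7
G_2=7  [base 6] 6 + 1  →[6↦7]→  7 + 1 = 8  −1 ⇒ G_3=7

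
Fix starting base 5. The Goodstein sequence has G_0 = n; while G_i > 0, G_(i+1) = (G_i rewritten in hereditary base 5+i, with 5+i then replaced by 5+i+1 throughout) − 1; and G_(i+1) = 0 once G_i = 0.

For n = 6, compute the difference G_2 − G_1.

0

G_0 = 6. HB_5(6) = 5 + 1. Bump = 7. G_1 = 6.
G_1 = 6. HB_6(6) = 6. Bump = 7. G_2 = 6.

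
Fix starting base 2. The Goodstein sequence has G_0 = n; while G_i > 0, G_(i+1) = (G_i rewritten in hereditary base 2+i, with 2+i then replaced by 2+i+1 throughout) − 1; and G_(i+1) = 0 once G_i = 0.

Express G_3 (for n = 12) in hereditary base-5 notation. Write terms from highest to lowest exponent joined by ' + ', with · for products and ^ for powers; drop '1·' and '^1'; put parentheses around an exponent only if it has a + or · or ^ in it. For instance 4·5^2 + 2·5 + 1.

[0] 12 ≡ 2^(2 + 1) + 2^2 (base 2). Lift 3: 108. −1: 107.
[1] 107 ≡ 3^(3 + 1) + 2·3^2 + 2·3 + 2 (base 3). Lift 4: 1066. −1: 1065.
[2] 1065 ≡ 4^(4 + 1) + 2·4^2 + 2·4 + 1 (base 4). Lift 5: 15686. −1: 15685.
[3] 15685 ≡ 5^(5 + 1) + 2·5^2 + 2·5 (base 5). Lift 6: 280020. −1: 280019.

5^(5 + 1) + 2·5^2 + 2·5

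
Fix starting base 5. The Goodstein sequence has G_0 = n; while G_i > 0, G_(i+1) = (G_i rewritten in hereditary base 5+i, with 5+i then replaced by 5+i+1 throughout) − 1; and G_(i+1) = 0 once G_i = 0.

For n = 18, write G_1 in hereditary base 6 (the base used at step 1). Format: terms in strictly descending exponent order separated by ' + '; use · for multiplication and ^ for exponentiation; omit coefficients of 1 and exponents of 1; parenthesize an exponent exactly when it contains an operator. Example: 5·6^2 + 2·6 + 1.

3·6 + 2

G_0=18  [base 5] 3·5 + 3  →[5↦6]→  3·6 + 3 = 21  −1 ⇒ G_1=20
G_1=20  [base 6] 3·6 + 2  →[6↦7]→  3·7 + 2 = 23  −1 ⇒ G_2=22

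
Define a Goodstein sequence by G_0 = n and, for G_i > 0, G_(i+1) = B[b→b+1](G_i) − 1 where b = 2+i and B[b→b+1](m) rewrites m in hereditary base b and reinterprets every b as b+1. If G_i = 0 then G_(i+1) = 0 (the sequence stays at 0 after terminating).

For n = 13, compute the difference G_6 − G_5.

step 0: 13 = 2^(2 + 1) + 2^2 + 1; sub 3 for 2: 3^(3 + 1) + 3^3 + 1; = 109; G_1 = 109−1 = 108
step 1: 108 = 3^(3 + 1) + 3^3; sub 4 for 3: 4^(4 + 1) + 4^4; = 1280; G_2 = 1280−1 = 1279
step 2: 1279 = 4^(4 + 1) + 3·4^3 + 3·4^2 + 3·4 + 3; sub 5 for 4: 5^(5 + 1) + 3·5^3 + 3·5^2 + 3·5 + 3; = 16093; G_3 = 16093−1 = 16092
step 3: 16092 = 5^(5 + 1) + 3·5^3 + 3·5^2 + 3·5 + 2; sub 6 for 5: 6^(6 + 1) + 3·6^3 + 3·6^2 + 3·6 + 2; = 280712; G_4 = 280712−1 = 280711
step 4: 280711 = 6^(6 + 1) + 3·6^3 + 3·6^2 + 3·6 + 1; sub 7 for 6: 7^(7 + 1) + 3·7^3 + 3·7^2 + 3·7 + 1; = 5765999; G_5 = 5765999−1 = 5765998
step 5: 5765998 = 7^(7 + 1) + 3·7^3 + 3·7^2 + 3·7; sub 8 for 7: 8^(8 + 1) + 3·8^3 + 3·8^2 + 3·8; = 134219480; G_6 = 134219480−1 = 134219479

128453481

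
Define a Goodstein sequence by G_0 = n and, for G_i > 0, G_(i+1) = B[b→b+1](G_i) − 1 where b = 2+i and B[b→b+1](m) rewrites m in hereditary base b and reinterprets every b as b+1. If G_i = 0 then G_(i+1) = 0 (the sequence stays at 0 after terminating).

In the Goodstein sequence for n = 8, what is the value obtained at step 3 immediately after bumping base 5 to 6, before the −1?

93396

i=0: 8 = 2^(2 + 1) (b=2); 2→3: 3^(3 + 1) = 81; 81−1 = 80
i=1: 80 = 2·3^3 + 2·3^2 + 2·3 + 2 (b=3); 3→4: 2·4^4 + 2·4^2 + 2·4 + 2 = 554; 554−1 = 553
i=2: 553 = 2·4^4 + 2·4^2 + 2·4 + 1 (b=4); 4→5: 2·5^5 + 2·5^2 + 2·5 + 1 = 6311; 6311−1 = 6310
i=3: 6310 = 2·5^5 + 2·5^2 + 2·5 (b=5); 5→6: 2·6^6 + 2·6^2 + 2·6 = 93396; 93396−1 = 93395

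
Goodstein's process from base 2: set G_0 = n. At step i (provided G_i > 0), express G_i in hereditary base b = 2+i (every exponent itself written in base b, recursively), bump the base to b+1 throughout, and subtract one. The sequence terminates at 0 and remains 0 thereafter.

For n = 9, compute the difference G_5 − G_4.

2331083

base 2: 9 = 2^(2 + 1) + 1; at 3: 3^(3 + 1) + 1 = 82; next = 81
base 3: 81 = 3^(3 + 1); at 4: 4^(4 + 1) = 1024; next = 1023
base 4: 1023 = 3·4^4 + 3·4^3 + 3·4^2 + 3·4 + 3; at 5: 3·5^5 + 3·5^3 + 3·5^2 + 3·5 + 3 = 9843; next = 9842
base 5: 9842 = 3·5^5 + 3·5^3 + 3·5^2 + 3·5 + 2; at 6: 3·6^6 + 3·6^3 + 3·6^2 + 3·6 + 2 = 140744; next = 140743
base 6: 140743 = 3·6^6 + 3·6^3 + 3·6^2 + 3·6 + 1; at 7: 3·7^7 + 3·7^3 + 3·7^2 + 3·7 + 1 = 2471827; next = 2471826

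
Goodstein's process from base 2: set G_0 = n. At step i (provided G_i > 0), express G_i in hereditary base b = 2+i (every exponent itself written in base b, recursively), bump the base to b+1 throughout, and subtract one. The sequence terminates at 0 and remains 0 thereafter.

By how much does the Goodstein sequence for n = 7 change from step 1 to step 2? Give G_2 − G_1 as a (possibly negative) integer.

229

base 2: 7 = 2^2 + 2 + 1; at 3: 3^3 + 3 + 1 = 31; next = 30
base 3: 30 = 3^3 + 3; at 4: 4^4 + 4 = 260; next = 259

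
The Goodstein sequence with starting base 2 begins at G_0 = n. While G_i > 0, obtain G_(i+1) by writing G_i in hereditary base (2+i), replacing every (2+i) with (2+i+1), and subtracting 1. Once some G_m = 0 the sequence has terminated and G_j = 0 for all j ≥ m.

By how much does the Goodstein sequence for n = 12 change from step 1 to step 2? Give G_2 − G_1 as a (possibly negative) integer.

G_0=12  [base 2] 2^(2 + 1) + 2^2  →[2↦3]→  3^(3 + 1) + 3^3 = 108  −1 ⇒ G_1=107
G_1=107  [base 3] 3^(3 + 1) + 2·3^2 + 2·3 + 2  →[3↦4]→  4^(4 + 1) + 2·4^2 + 2·4 + 2 = 1066  −1 ⇒ G_2=1065

958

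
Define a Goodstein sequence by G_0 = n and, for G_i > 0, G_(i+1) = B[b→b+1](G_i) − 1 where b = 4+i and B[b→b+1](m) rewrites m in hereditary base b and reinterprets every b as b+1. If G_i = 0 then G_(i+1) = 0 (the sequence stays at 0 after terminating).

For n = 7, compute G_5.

6

base 4: 7 = 4 + 3; at 5: 5 + 3 = 8; next = 7
base 5: 7 = 5 + 2; at 6: 6 + 2 = 8; next = 7
base 6: 7 = 6 + 1; at 7: 7 + 1 = 8; next = 7
base 7: 7 = 7; at 8: 8 = 8; next = 7
base 8: 7 = 7; at 9: 7 = 7; next = 6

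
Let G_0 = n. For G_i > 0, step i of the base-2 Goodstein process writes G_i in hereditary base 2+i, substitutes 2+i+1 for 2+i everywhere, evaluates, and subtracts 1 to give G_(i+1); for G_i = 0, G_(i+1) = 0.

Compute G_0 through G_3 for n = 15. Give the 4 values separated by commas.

15, 111, 1283, 18752

G_0=15  [base 2] 2^(2 + 1) + 2^2 + 2 + 1  →[2↦3]→  3^(3 + 1) + 3^3 + 3 + 1 = 112  −1 ⇒ G_1=111
G_1=111  [base 3] 3^(3 + 1) + 3^3 + 3  →[3↦4]→  4^(4 + 1) + 4^4 + 4 = 1284  −1 ⇒ G_2=1283
G_2=1283  [base 4] 4^(4 + 1) + 4^4 + 3  →[4↦5]→  5^(5 + 1) + 5^5 + 3 = 18753  −1 ⇒ G_3=18752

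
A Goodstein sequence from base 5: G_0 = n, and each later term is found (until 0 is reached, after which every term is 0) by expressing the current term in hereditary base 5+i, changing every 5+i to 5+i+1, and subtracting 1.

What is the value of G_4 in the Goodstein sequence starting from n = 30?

G_0=30  [base 5] 5^2 + 5  →[5↦6]→  6^2 + 6 = 42  −1 ⇒ G_1=41
G_1=41  [base 6] 6^2 + 5  →[6↦7]→  7^2 + 5 = 54  −1 ⇒ G_2=53
G_2=53  [base 7] 7^2 + 4  →[7↦8]→  8^2 + 4 = 68  −1 ⇒ G_3=67
G_3=67  [base 8] 8^2 + 3  →[8↦9]→  9^2 + 3 = 84  −1 ⇒ G_4=83
G_4=83  [base 9] 9^2 + 2  →[9↦10]→  10^2 + 2 = 102  −1 ⇒ G_5=101

83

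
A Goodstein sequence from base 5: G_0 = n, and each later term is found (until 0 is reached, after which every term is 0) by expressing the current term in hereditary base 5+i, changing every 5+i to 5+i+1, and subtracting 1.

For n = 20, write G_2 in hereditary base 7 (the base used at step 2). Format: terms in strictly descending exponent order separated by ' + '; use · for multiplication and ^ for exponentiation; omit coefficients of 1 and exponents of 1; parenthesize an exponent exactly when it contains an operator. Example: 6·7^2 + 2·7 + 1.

i=0: 20 = 4·5 (b=5); 5→6: 4·6 = 24; 24−1 = 23
i=1: 23 = 3·6 + 5 (b=6); 6→7: 3·7 + 5 = 26; 26−1 = 25
i=2: 25 = 3·7 + 4 (b=7); 7→8: 3·8 + 4 = 28; 28−1 = 27

3·7 + 4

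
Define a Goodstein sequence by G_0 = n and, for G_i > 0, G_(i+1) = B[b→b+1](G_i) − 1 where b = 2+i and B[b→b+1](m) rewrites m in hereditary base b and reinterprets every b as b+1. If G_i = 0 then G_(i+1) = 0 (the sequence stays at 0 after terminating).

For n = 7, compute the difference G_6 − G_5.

base 2: 7 = 2^2 + 2 + 1; at 3: 3^3 + 3 + 1 = 31; next = 30
base 3: 30 = 3^3 + 3; at 4: 4^4 + 4 = 260; next = 259
base 4: 259 = 4^4 + 3; at 5: 5^5 + 3 = 3128; next = 3127
base 5: 3127 = 5^5 + 2; at 6: 6^6 + 2 = 46658; next = 46657
base 6: 46657 = 6^6 + 1; at 7: 7^7 + 1 = 823544; next = 823543
base 7: 823543 = 7^7; at 8: 8^8 = 16777216; next = 16777215

15953672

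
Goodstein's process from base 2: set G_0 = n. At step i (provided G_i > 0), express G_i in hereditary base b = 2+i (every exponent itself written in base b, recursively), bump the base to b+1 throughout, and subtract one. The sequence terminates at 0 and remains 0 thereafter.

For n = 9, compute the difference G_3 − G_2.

base 2: 9 = 2^(2 + 1) + 1; at 3: 3^(3 + 1) + 1 = 82; next = 81
base 3: 81 = 3^(3 + 1); at 4: 4^(4 + 1) = 1024; next = 1023
base 4: 1023 = 3·4^4 + 3·4^3 + 3·4^2 + 3·4 + 3; at 5: 3·5^5 + 3·5^3 + 3·5^2 + 3·5 + 3 = 9843; next = 9842

8819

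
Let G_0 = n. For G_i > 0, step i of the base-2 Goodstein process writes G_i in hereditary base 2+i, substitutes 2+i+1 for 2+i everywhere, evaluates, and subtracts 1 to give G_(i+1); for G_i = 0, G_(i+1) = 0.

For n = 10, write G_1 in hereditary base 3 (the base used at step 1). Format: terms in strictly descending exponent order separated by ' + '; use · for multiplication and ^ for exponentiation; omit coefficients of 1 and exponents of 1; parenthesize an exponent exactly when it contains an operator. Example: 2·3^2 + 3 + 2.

(0) 10|_2 = 2^(2 + 1) + 2 ↦ 3^(3 + 1) + 3|_3 = 84 ⇒ 83
(1) 83|_3 = 3^(3 + 1) + 2 ↦ 4^(4 + 1) + 2|_4 = 1026 ⇒ 1025

3^(3 + 1) + 2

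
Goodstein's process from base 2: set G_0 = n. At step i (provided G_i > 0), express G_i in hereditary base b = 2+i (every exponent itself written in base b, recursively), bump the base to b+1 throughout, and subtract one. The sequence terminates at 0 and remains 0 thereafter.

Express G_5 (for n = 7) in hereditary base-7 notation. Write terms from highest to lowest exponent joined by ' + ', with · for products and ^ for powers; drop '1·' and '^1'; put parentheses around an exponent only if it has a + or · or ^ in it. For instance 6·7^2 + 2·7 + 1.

7^7

G_0 = 7. HB_2(7) = 2^2 + 2 + 1. Bump = 31. G_1 = 30.
G_1 = 30. HB_3(30) = 3^3 + 3. Bump = 260. G_2 = 259.
G_2 = 259. HB_4(259) = 4^4 + 3. Bump = 3128. G_3 = 3127.
G_3 = 3127. HB_5(3127) = 5^5 + 2. Bump = 46658. G_4 = 46657.
G_4 = 46657. HB_6(46657) = 6^6 + 1. Bump = 823544. G_5 = 823543.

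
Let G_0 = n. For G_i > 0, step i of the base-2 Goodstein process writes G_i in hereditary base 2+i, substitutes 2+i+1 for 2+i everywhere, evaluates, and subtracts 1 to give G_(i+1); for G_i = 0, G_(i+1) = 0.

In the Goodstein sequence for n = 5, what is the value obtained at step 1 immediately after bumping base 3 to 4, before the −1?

(0) 5|_2 = 2^2 + 1 ↦ 3^3 + 1|_3 = 28 ⇒ 27
(1) 27|_3 = 3^3 ↦ 4^4|_4 = 256 ⇒ 255

256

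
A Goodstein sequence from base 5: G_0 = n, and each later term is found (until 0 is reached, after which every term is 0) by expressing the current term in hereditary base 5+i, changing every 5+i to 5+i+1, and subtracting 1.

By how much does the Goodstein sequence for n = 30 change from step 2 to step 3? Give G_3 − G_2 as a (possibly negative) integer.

i=0: 30 = 5^2 + 5 (b=5); 5→6: 6^2 + 6 = 42; 42−1 = 41
i=1: 41 = 6^2 + 5 (b=6); 6→7: 7^2 + 5 = 54; 54−1 = 53
i=2: 53 = 7^2 + 4 (b=7); 7→8: 8^2 + 4 = 68; 68−1 = 67

14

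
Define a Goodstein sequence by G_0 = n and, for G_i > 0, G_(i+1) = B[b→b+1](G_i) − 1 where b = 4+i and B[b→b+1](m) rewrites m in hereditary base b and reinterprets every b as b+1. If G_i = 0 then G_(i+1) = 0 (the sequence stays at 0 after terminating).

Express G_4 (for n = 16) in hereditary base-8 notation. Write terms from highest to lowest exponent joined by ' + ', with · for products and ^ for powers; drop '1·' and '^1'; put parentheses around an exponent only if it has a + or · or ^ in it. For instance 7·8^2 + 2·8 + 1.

step 0: 16 = 4^2; sub 5 for 4: 5^2; = 25; G_1 = 25−1 = 24
step 1: 24 = 4·5 + 4; sub 6 for 5: 4·6 + 4; = 28; G_2 = 28−1 = 27
step 2: 27 = 4·6 + 3; sub 7 for 6: 4·7 + 3; = 31; G_3 = 31−1 = 30
step 3: 30 = 4·7 + 2; sub 8 for 7: 4·8 + 2; = 34; G_4 = 34−1 = 33

4·8 + 1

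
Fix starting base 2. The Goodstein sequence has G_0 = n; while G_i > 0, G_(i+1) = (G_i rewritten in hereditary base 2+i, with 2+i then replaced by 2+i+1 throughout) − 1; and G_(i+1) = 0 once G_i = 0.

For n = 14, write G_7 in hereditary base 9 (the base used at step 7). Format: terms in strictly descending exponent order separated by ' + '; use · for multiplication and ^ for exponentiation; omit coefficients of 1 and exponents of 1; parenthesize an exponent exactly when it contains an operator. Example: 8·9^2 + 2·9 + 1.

G_0 = 14. HB_2(14) = 2^(2 + 1) + 2^2 + 2. Bump = 111. G_1 = 110.
G_1 = 110. HB_3(110) = 3^(3 + 1) + 3^3 + 2. Bump = 1282. G_2 = 1281.
G_2 = 1281. HB_4(1281) = 4^(4 + 1) + 4^4 + 1. Bump = 18751. G_3 = 18750.
G_3 = 18750. HB_5(18750) = 5^(5 + 1) + 5^5. Bump = 326592. G_4 = 326591.
G_4 = 326591. HB_6(326591) = 6^(6 + 1) + 5·6^5 + 5·6^4 + 5·6^3 + 5·6^2 + 5·6 + 5. Bump = 5862841. G_5 = 5862840.
G_5 = 5862840. HB_7(5862840) = 7^(7 + 1) + 5·7^5 + 5·7^4 + 5·7^3 + 5·7^2 + 5·7 + 4. Bump = 134404972. G_6 = 134404971.
G_6 = 134404971. HB_8(134404971) = 8^(8 + 1) + 5·8^5 + 5·8^4 + 5·8^3 + 5·8^2 + 5·8 + 3. Bump = 3487116549. G_7 = 3487116548.
G_7 = 3487116548. HB_9(3487116548) = 9^(9 + 1) + 5·9^5 + 5·9^4 + 5·9^3 + 5·9^2 + 5·9 + 2. Bump = 100000555552. G_8 = 100000555551.

9^(9 + 1) + 5·9^5 + 5·9^4 + 5·9^3 + 5·9^2 + 5·9 + 2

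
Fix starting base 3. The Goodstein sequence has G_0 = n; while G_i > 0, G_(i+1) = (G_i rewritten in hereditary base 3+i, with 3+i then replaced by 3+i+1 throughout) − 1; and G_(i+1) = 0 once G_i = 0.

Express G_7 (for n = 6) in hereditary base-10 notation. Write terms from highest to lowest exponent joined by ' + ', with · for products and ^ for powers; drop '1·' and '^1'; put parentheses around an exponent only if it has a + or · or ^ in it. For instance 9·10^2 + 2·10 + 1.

base 3: 6 = 2·3; at 4: 2·4 = 8; next = 7
base 4: 7 = 4 + 3; at 5: 5 + 3 = 8; next = 7
base 5: 7 = 5 + 2; at 6: 6 + 2 = 8; next = 7
base 6: 7 = 6 + 1; at 7: 7 + 1 = 8; next = 7
base 7: 7 = 7; at 8: 8 = 8; next = 7
base 8: 7 = 7; at 9: 7 = 7; next = 6
base 9: 6 = 6; at 10: 6 = 6; next = 5

5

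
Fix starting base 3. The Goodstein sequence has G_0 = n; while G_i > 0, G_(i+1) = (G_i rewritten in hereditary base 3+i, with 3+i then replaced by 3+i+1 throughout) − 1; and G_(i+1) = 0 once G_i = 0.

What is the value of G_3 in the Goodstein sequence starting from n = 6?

7

i=0: 6 = 2·3 (b=3); 3→4: 2·4 = 8; 8−1 = 7
i=1: 7 = 4 + 3 (b=4); 4→5: 5 + 3 = 8; 8−1 = 7
i=2: 7 = 5 + 2 (b=5); 5→6: 6 + 2 = 8; 8−1 = 7
i=3: 7 = 6 + 1 (b=6); 6→7: 7 + 1 = 8; 8−1 = 7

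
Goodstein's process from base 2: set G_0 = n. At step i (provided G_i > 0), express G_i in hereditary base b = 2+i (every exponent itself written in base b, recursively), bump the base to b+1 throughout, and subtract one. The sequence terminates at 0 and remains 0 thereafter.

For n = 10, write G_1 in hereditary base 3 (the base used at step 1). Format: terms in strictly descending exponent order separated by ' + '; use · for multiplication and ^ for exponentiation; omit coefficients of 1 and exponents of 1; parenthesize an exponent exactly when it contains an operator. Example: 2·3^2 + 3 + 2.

3^(3 + 1) + 2

step 0: 10 = 2^(2 + 1) + 2; sub 3 for 2: 3^(3 + 1) + 3; = 84; G_1 = 84−1 = 83
step 1: 83 = 3^(3 + 1) + 2; sub 4 for 3: 4^(4 + 1) + 2; = 1026; G_2 = 1026−1 = 1025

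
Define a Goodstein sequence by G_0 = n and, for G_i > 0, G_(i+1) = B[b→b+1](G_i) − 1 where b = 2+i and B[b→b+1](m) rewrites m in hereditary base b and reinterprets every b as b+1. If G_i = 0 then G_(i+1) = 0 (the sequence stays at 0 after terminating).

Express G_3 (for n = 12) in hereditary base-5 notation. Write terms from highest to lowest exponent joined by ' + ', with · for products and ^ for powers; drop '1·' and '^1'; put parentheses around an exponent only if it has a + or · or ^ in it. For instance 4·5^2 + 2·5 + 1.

step 0: 12 = 2^(2 + 1) + 2^2; sub 3 for 2: 3^(3 + 1) + 3^3; = 108; G_1 = 108−1 = 107
step 1: 107 = 3^(3 + 1) + 2·3^2 + 2·3 + 2; sub 4 for 3: 4^(4 + 1) + 2·4^2 + 2·4 + 2; = 1066; G_2 = 1066−1 = 1065
step 2: 1065 = 4^(4 + 1) + 2·4^2 + 2·4 + 1; sub 5 for 4: 5^(5 + 1) + 2·5^2 + 2·5 + 1; = 15686; G_3 = 15686−1 = 15685
step 3: 15685 = 5^(5 + 1) + 2·5^2 + 2·5; sub 6 for 5: 6^(6 + 1) + 2·6^2 + 2·6; = 280020; G_4 = 280020−1 = 280019

5^(5 + 1) + 2·5^2 + 2·5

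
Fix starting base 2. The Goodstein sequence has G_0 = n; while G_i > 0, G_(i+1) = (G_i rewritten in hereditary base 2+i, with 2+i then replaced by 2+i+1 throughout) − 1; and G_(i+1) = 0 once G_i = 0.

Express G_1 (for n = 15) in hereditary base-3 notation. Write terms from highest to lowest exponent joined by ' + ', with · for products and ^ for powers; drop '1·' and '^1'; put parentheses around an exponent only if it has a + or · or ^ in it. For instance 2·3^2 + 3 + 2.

3^(3 + 1) + 3^3 + 3

[0] 15 ≡ 2^(2 + 1) + 2^2 + 2 + 1 (base 2). Lift 3: 112. −1: 111.
[1] 111 ≡ 3^(3 + 1) + 3^3 + 3 (base 3). Lift 4: 1284. −1: 1283.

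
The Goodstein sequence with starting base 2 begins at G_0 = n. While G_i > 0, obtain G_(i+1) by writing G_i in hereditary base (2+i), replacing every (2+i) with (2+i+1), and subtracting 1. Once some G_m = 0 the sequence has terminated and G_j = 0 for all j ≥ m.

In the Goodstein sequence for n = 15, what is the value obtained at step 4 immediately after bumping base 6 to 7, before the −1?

6588345

[0] 15 ≡ 2^(2 + 1) + 2^2 + 2 + 1 (base 2). Lift 3: 112. −1: 111.
[1] 111 ≡ 3^(3 + 1) + 3^3 + 3 (base 3). Lift 4: 1284. −1: 1283.
[2] 1283 ≡ 4^(4 + 1) + 4^4 + 3 (base 4). Lift 5: 18753. −1: 18752.
[3] 18752 ≡ 5^(5 + 1) + 5^5 + 2 (base 5). Lift 6: 326594. −1: 326593.
[4] 326593 ≡ 6^(6 + 1) + 6^6 + 1 (base 6). Lift 7: 6588345. −1: 6588344.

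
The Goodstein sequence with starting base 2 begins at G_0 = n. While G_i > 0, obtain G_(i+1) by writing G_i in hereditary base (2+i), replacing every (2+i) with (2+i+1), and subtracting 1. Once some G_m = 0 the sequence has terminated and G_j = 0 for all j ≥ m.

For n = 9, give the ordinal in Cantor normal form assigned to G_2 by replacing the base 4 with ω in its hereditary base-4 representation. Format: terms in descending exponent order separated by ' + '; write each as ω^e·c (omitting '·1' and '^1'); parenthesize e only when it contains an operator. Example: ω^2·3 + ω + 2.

ω^ω·3 + ω^3·3 + ω^2·3 + ω·3 + 3

G_0 = 9. HB_2(9) = 2^(2 + 1) + 1. Bump = 82. G_1 = 81.
G_1 = 81. HB_3(81) = 3^(3 + 1). Bump = 1024. G_2 = 1023.
G_2 = 1023. HB_4(1023) = 3·4^4 + 3·4^3 + 3·4^2 + 3·4 + 3. Bump = 9843. G_3 = 9842.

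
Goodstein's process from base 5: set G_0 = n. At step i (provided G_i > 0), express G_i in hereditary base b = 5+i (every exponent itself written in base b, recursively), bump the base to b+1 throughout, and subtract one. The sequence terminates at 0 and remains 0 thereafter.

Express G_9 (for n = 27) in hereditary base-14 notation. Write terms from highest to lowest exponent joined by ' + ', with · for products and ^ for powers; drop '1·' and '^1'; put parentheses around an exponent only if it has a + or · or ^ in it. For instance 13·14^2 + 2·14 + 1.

7·14 + 1

i=0: 27 = 5^2 + 2 (b=5); 5→6: 6^2 + 2 = 38; 38−1 = 37
i=1: 37 = 6^2 + 1 (b=6); 6→7: 7^2 + 1 = 50; 50−1 = 49
i=2: 49 = 7^2 (b=7); 7→8: 8^2 = 64; 64−1 = 63
i=3: 63 = 7·8 + 7 (b=8); 8→9: 7·9 + 7 = 70; 70−1 = 69
i=4: 69 = 7·9 + 6 (b=9); 9→10: 7·10 + 6 = 76; 76−1 = 75
i=5: 75 = 7·10 + 5 (b=10); 10→11: 7·11 + 5 = 82; 82−1 = 81
i=6: 81 = 7·11 + 4 (b=11); 11→12: 7·12 + 4 = 88; 88−1 = 87
i=7: 87 = 7·12 + 3 (b=12); 12→13: 7·13 + 3 = 94; 94−1 = 93
i=8: 93 = 7·13 + 2 (b=13); 13→14: 7·14 + 2 = 100; 100−1 = 99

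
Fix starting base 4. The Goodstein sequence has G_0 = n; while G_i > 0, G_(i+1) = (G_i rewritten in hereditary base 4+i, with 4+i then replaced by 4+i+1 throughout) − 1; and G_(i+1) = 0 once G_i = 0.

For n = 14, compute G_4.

base 4: 14 = 3·4 + 2; at 5: 3·5 + 2 = 17; next = 16
base 5: 16 = 3·5 + 1; at 6: 3·6 + 1 = 19; next = 18
base 6: 18 = 3·6; at 7: 3·7 = 21; next = 20
base 7: 20 = 2·7 + 6; at 8: 2·8 + 6 = 22; next = 21

21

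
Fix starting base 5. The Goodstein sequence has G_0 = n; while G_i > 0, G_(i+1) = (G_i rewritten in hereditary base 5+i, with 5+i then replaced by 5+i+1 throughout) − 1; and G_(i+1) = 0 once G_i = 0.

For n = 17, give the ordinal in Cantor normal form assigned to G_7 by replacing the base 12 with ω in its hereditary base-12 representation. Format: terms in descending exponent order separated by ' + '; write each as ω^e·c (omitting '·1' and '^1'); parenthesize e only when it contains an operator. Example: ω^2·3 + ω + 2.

ω·2 + 3

step 0: 17 = 3·5 + 2; sub 6 for 5: 3·6 + 2; = 20; G_1 = 20−1 = 19
step 1: 19 = 3·6 + 1; sub 7 for 6: 3·7 + 1; = 22; G_2 = 22−1 = 21
step 2: 21 = 3·7; sub 8 for 7: 3·8; = 24; G_3 = 24−1 = 23
step 3: 23 = 2·8 + 7; sub 9 for 8: 2·9 + 7; = 25; G_4 = 25−1 = 24
step 4: 24 = 2·9 + 6; sub 10 for 9: 2·10 + 6; = 26; G_5 = 26−1 = 25
step 5: 25 = 2·10 + 5; sub 11 for 10: 2·11 + 5; = 27; G_6 = 27−1 = 26
step 6: 26 = 2·11 + 4; sub 12 for 11: 2·12 + 4; = 28; G_7 = 28−1 = 27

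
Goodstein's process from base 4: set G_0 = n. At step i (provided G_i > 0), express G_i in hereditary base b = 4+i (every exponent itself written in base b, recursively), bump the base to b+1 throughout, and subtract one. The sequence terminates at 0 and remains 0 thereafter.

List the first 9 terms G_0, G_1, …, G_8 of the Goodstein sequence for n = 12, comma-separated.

i=0: 12 = 3·4 (b=4); 4→5: 3·5 = 15; 15−1 = 14
i=1: 14 = 2·5 + 4 (b=5); 5→6: 2·6 + 4 = 16; 16−1 = 15
i=2: 15 = 2·6 + 3 (b=6); 6→7: 2·7 + 3 = 17; 17−1 = 16
i=3: 16 = 2·7 + 2 (b=7); 7→8: 2·8 + 2 = 18; 18−1 = 17
i=4: 17 = 2·8 + 1 (b=8); 8→9: 2·9 + 1 = 19; 19−1 = 18
i=5: 18 = 2·9 (b=9); 9→10: 2·10 = 20; 20−1 = 19
i=6: 19 = 10 + 9 (b=10); 10→11: 11 + 9 = 20; 20−1 = 19
i=7: 19 = 11 + 8 (b=11); 11→12: 12 + 8 = 20; 20−1 = 19

12, 14, 15, 16, 17, 18, 19, 19, 19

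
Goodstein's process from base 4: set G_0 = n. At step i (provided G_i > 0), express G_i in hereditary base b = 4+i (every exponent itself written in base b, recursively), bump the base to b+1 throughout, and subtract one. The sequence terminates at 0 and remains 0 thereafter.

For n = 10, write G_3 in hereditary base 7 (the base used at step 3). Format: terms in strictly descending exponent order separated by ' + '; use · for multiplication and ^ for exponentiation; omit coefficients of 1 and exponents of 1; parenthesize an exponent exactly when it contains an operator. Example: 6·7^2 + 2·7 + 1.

base 4: 10 = 2·4 + 2; at 5: 2·5 + 2 = 12; next = 11
base 5: 11 = 2·5 + 1; at 6: 2·6 + 1 = 13; next = 12
base 6: 12 = 2·6; at 7: 2·7 = 14; next = 13
base 7: 13 = 7 + 6; at 8: 8 + 6 = 14; next = 13

7 + 6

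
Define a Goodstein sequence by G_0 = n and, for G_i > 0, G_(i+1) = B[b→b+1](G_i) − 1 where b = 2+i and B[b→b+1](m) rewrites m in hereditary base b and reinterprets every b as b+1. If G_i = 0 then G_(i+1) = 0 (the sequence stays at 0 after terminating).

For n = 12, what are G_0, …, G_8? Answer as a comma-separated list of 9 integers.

[0] 12 ≡ 2^(2 + 1) + 2^2 (base 2). Lift 3: 108. −1: 107.
[1] 107 ≡ 3^(3 + 1) + 2·3^2 + 2·3 + 2 (base 3). Lift 4: 1066. −1: 1065.
[2] 1065 ≡ 4^(4 + 1) + 2·4^2 + 2·4 + 1 (base 4). Lift 5: 15686. −1: 15685.
[3] 15685 ≡ 5^(5 + 1) + 2·5^2 + 2·5 (base 5). Lift 6: 280020. −1: 280019.
[4] 280019 ≡ 6^(6 + 1) + 2·6^2 + 6 + 5 (base 6). Lift 7: 5764911. −1: 5764910.
[5] 5764910 ≡ 7^(7 + 1) + 2·7^2 + 7 + 4 (base 7). Lift 8: 134217868. −1: 134217867.
[6] 134217867 ≡ 8^(8 + 1) + 2·8^2 + 8 + 3 (base 8). Lift 9: 3486784575. −1: 3486784574.
[7] 3486784574 ≡ 9^(9 + 1) + 2·9^2 + 9 + 2 (base 9). Lift 10: 100000000212. −1: 100000000211.

12, 107, 1065, 15685, 280019, 5764910, 134217867, 3486784574, 100000000211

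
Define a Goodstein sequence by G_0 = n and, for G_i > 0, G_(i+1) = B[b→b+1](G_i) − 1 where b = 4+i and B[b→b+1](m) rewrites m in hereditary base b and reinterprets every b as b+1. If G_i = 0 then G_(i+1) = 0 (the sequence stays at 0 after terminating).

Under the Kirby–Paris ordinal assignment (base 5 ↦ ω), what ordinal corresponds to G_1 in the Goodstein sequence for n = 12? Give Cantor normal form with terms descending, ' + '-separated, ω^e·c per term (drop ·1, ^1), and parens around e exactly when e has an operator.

ω·2 + 4

i=0: 12 = 3·4 (b=4); 4→5: 3·5 = 15; 15−1 = 14
i=1: 14 = 2·5 + 4 (b=5); 5→6: 2·6 + 4 = 16; 16−1 = 15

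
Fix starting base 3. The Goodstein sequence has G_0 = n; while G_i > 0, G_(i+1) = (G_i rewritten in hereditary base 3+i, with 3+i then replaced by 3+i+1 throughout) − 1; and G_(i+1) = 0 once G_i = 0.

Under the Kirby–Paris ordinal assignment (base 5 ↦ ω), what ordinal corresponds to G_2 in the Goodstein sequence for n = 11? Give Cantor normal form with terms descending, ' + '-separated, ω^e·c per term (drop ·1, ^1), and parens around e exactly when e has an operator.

ω^2

[0] 11 ≡ 3^2 + 2 (base 3). Lift 4: 18. −1: 17.
[1] 17 ≡ 4^2 + 1 (base 4). Lift 5: 26. −1: 25.
[2] 25 ≡ 5^2 (base 5). Lift 6: 36. −1: 35.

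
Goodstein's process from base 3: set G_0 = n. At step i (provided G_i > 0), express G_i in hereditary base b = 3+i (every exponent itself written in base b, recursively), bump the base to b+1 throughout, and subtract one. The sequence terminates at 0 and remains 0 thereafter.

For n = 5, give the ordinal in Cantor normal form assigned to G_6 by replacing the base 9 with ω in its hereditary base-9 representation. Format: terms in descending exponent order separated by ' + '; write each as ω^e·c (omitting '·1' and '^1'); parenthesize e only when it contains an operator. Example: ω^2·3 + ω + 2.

i=0: 5 = 3 + 2 (b=3); 3→4: 4 + 2 = 6; 6−1 = 5
i=1: 5 = 4 + 1 (b=4); 4→5: 5 + 1 = 6; 6−1 = 5
i=2: 5 = 5 (b=5); 5→6: 6 = 6; 6−1 = 5
i=3: 5 = 5 (b=6); 6→7: 5 = 5; 5−1 = 4
i=4: 4 = 4 (b=7); 7→8: 4 = 4; 4−1 = 3
i=5: 3 = 3 (b=8); 8→9: 3 = 3; 3−1 = 2
i=6: 2 = 2 (b=9); 9→10: 2 = 2; 2−1 = 1

2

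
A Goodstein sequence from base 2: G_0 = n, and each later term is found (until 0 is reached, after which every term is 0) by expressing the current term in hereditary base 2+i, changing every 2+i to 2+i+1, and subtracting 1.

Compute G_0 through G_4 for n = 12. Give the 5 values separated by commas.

12, 107, 1065, 15685, 280019

step 0: 12 = 2^(2 + 1) + 2^2; sub 3 for 2: 3^(3 + 1) + 3^3; = 108; G_1 = 108−1 = 107
step 1: 107 = 3^(3 + 1) + 2·3^2 + 2·3 + 2; sub 4 for 3: 4^(4 + 1) + 2·4^2 + 2·4 + 2; = 1066; G_2 = 1066−1 = 1065
step 2: 1065 = 4^(4 + 1) + 2·4^2 + 2·4 + 1; sub 5 for 4: 5^(5 + 1) + 2·5^2 + 2·5 + 1; = 15686; G_3 = 15686−1 = 15685
step 3: 15685 = 5^(5 + 1) + 2·5^2 + 2·5; sub 6 for 5: 6^(6 + 1) + 2·6^2 + 2·6; = 280020; G_4 = 280020−1 = 280019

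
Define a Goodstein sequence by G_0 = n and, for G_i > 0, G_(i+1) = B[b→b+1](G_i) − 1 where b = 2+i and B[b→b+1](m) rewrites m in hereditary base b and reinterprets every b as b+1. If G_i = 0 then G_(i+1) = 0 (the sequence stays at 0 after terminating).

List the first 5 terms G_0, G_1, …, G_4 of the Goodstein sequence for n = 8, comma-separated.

G_0 = 8. HB_2(8) = 2^(2 + 1). Bump = 81. G_1 = 80.
G_1 = 80. HB_3(80) = 2·3^3 + 2·3^2 + 2·3 + 2. Bump = 554. G_2 = 553.
G_2 = 553. HB_4(553) = 2·4^4 + 2·4^2 + 2·4 + 1. Bump = 6311. G_3 = 6310.
G_3 = 6310. HB_5(6310) = 2·5^5 + 2·5^2 + 2·5. Bump = 93396. G_4 = 93395.

8, 80, 553, 6310, 93395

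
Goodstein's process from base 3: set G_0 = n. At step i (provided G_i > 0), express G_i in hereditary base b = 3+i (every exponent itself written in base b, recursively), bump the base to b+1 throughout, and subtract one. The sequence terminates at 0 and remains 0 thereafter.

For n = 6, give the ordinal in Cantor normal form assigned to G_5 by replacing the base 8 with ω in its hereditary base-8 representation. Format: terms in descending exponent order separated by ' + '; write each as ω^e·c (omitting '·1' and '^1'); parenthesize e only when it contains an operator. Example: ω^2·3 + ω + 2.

base 3: 6 = 2·3; at 4: 2·4 = 8; next = 7
base 4: 7 = 4 + 3; at 5: 5 + 3 = 8; next = 7
base 5: 7 = 5 + 2; at 6: 6 + 2 = 8; next = 7
base 6: 7 = 6 + 1; at 7: 7 + 1 = 8; next = 7
base 7: 7 = 7; at 8: 8 = 8; next = 7

7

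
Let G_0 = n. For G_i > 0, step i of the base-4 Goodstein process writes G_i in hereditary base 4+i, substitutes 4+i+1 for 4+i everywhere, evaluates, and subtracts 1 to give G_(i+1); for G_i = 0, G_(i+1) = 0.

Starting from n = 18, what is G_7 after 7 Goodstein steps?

i=0: 18 = 4^2 + 2 (b=4); 4→5: 5^2 + 2 = 27; 27−1 = 26
i=1: 26 = 5^2 + 1 (b=5); 5→6: 6^2 + 1 = 37; 37−1 = 36
i=2: 36 = 6^2 (b=6); 6→7: 7^2 = 49; 49−1 = 48
i=3: 48 = 6·7 + 6 (b=7); 7→8: 6·8 + 6 = 54; 54−1 = 53
i=4: 53 = 6·8 + 5 (b=8); 8→9: 6·9 + 5 = 59; 59−1 = 58
i=5: 58 = 6·9 + 4 (b=9); 9→10: 6·10 + 4 = 64; 64−1 = 63
i=6: 63 = 6·10 + 3 (b=10); 10→11: 6·11 + 3 = 69; 69−1 = 68

68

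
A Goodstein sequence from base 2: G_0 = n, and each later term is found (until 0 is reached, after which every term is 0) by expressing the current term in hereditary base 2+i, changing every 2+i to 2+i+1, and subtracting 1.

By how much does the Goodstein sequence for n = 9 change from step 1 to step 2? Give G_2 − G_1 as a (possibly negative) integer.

942

base 2: 9 = 2^(2 + 1) + 1; at 3: 3^(3 + 1) + 1 = 82; next = 81
base 3: 81 = 3^(3 + 1); at 4: 4^(4 + 1) = 1024; next = 1023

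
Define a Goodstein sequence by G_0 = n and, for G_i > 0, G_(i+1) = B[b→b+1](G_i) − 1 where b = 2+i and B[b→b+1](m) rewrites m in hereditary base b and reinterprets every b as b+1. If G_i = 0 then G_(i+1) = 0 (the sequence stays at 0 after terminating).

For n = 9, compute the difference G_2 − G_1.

i=0: 9 = 2^(2 + 1) + 1 (b=2); 2→3: 3^(3 + 1) + 1 = 82; 82−1 = 81
i=1: 81 = 3^(3 + 1) (b=3); 3→4: 4^(4 + 1) = 1024; 1024−1 = 1023

942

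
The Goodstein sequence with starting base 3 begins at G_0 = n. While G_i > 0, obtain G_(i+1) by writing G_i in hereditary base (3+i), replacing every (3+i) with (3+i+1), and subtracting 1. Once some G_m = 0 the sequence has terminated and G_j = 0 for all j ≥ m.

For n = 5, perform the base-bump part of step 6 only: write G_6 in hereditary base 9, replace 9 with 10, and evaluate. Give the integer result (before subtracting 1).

step 0: 5 = 3 + 2; sub 4 for 3: 4 + 2; = 6; G_1 = 6−1 = 5
step 1: 5 = 4 + 1; sub 5 for 4: 5 + 1; = 6; G_2 = 6−1 = 5
step 2: 5 = 5; sub 6 for 5: 6; = 6; G_3 = 6−1 = 5
step 3: 5 = 5; sub 7 for 6: 5; = 5; G_4 = 5−1 = 4
step 4: 4 = 4; sub 8 for 7: 4; = 4; G_5 = 4−1 = 3
step 5: 3 = 3; sub 9 for 8: 3; = 3; G_6 = 3−1 = 2

2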